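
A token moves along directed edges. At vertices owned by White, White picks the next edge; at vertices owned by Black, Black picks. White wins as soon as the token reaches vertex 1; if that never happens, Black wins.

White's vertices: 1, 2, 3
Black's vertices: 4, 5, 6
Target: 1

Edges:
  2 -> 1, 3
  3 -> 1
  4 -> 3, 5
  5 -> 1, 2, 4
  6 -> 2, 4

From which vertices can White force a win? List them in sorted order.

A0 = {1}
A1: add {2, 3} — 2 (White) has 2→1; 3 (White) has 3→1.
A2 = A1; e.g. 4 (Black) can still go to 5. Fixed point.
White's winning region = {1, 2, 3}.

1, 2, 3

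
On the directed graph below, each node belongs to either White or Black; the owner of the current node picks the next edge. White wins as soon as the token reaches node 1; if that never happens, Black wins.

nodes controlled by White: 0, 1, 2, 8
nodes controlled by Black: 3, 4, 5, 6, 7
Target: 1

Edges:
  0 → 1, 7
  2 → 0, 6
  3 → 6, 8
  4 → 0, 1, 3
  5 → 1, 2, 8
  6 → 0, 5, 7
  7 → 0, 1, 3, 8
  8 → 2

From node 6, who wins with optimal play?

A0 = {1}
A1: add {0} — 0 (White) has 0→1.
A2: add {2} — 2 (White) has 2→0.
A3: add {8} — 8 (White) has 8→2.
A4: add {5} — 5 (Black): all of {1, 2, 8} already in.
A5 = A4; e.g. 3 (Black) can still go to 6. Fixed point.
6 never enters the attractor, so Black can avoid the target forever.

Black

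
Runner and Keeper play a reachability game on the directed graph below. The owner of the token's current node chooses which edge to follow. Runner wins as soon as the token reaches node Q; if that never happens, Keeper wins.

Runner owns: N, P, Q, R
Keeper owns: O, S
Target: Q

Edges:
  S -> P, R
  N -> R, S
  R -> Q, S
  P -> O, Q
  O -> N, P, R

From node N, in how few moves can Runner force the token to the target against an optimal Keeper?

2

A0 = {Q}
A1: add {P, R} — P (Runner) has P→Q; R (Runner) has R→Q.
A2: add {N, S} — N (Runner) has N→R; S (Keeper): all of {P, R} already in.
N enters the attractor at level 2, so Runner can force the target in 2 moves from there.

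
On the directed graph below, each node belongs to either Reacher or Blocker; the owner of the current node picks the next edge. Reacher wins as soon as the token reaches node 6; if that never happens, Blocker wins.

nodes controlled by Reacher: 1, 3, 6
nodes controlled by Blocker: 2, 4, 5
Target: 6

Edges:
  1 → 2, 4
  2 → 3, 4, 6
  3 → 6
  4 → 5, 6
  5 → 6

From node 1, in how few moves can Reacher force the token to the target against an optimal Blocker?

3

A0 = {6}
A1: add {3, 5} — 3 (Reacher) has 3→6; 5 (Blocker): all of {6} already in.
A2: add {4} — 4 (Blocker): all of {5, 6} already in.
A3: add {1, 2} — 1 (Reacher) has 1→4; 2 (Blocker): all of {3, 4, 6} already in.
A3 = all vertices. Fixed point.
1 enters the attractor at level 3, so Reacher can force the target in 3 moves from there.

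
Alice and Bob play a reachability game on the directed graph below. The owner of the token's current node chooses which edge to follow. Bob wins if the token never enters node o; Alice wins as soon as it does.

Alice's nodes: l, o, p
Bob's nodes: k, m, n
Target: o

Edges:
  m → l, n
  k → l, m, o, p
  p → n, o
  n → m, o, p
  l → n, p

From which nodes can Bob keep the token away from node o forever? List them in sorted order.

A0 = {o}
A1: add {p} — p (Alice) has p→o.
A2: add {l} — l (Alice) has l→p.
A3 = A2; e.g. k (Bob) can still go to m. Fixed point.
Alice's attractor = {l, o, p}; Bob avoids the target exactly from the complement.

k, m, n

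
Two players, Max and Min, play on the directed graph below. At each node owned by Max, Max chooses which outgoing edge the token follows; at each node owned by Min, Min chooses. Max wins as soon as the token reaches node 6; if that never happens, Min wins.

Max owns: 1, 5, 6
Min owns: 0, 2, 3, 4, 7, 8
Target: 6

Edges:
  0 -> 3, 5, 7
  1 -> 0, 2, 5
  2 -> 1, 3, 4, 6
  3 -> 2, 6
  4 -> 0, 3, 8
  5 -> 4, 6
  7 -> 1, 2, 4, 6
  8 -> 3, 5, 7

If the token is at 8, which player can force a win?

Min

A0 = {6}
A1: add {5} — 5 (Max) has 5→6.
A2: add {1} — 1 (Max) has 1→5.
A3 = A2; e.g. 0 (Min) can still go to 3. Fixed point.
8 never enters the attractor, so Min can avoid the target forever.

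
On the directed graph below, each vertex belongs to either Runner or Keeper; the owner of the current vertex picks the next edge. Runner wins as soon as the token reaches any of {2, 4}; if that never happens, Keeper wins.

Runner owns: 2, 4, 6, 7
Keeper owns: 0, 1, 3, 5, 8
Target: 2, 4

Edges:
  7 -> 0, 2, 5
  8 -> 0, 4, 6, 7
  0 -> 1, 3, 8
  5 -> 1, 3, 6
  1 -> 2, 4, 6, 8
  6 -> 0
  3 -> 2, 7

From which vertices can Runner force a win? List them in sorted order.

2, 3, 4, 7

A0 = {2, 4}
A1: add {7} — 7 (Runner) has 7→2.
A2: add {3} — 3 (Keeper): all of {2, 7} already in.
A3 = A2; e.g. 0 (Keeper) can still go to 1. Fixed point.
Runner's winning region = {2, 3, 4, 7}.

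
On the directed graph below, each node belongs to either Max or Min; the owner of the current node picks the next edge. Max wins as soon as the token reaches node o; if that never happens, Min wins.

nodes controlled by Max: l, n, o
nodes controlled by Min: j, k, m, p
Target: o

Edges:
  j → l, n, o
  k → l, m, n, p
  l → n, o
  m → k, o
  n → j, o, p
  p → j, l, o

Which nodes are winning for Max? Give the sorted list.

A0 = {o}
A1: add {l, n} — l (Max) has l→o; n (Max) has n→o.
A2: add {j} — j (Min): all of {l, n, o} already in.
A3: add {p} — p (Min): all of {j, l, o} already in.
A4 = A3; e.g. k (Min) can still go to m. Fixed point.
Max's winning region = {j, l, n, o, p}.

j, l, n, o, p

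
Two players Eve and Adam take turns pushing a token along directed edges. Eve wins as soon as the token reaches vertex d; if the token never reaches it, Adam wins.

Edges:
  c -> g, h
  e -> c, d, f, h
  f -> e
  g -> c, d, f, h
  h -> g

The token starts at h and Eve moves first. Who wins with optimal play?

Adam

Track states (vertex, player-to-move).
A0 = {(d,Eve), (d,Adam)}
A1: add {(e,Eve), (g,Eve)}.
A2: add {(f,Adam), (h,Adam)}.
A3: add {(c,Eve)}.
A4 = A3; e.g. (c,Adam) stays out. (h,Eve) never enters ⇒ Adam avoids the target.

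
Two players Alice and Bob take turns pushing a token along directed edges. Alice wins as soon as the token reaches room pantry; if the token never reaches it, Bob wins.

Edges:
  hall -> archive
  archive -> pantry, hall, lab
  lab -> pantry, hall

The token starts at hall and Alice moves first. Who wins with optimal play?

Bob

Track states (vertex, player-to-move).
A0 = {(pantry,Alice), (pantry,Bob)}
A1: add {(archive,Alice), (lab,Alice)}.
A2: add {(hall,Bob)}.
A3 = A2; e.g. (hall,Alice) stays out. (hall,Alice) never enters ⇒ Bob avoids the target.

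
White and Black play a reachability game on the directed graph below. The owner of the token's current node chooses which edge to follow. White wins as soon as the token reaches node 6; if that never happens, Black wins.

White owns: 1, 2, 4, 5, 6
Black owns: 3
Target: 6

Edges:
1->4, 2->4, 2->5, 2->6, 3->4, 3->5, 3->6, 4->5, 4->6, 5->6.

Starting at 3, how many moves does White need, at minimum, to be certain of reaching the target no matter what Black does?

2

A0 = {6}
A1: add {2, 4, 5} — 2 (White) has 2→6; 4 (White) has 4→6; 5 (White) has 5→6.
A2: add {1, 3} — 1 (White) has 1→4; 3 (Black): all of {4, 5, 6} already in.
A2 = all vertices. Fixed point.
3 enters the attractor at level 2, so White can force the target in 2 moves from there.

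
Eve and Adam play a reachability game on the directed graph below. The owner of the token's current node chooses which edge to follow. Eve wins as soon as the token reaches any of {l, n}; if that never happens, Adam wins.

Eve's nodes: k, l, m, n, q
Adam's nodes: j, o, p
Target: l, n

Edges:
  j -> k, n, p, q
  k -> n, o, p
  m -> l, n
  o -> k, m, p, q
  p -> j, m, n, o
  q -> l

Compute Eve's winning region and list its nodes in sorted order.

k, l, m, n, q

A0 = {l, n}
A1: add {k, m, q} — k (Eve) has k→n; m (Eve) has m→l; q (Eve) has q→l.
A2 = A1; e.g. j (Adam) can still go to p. Fixed point.
Eve's winning region = {k, l, m, n, q}.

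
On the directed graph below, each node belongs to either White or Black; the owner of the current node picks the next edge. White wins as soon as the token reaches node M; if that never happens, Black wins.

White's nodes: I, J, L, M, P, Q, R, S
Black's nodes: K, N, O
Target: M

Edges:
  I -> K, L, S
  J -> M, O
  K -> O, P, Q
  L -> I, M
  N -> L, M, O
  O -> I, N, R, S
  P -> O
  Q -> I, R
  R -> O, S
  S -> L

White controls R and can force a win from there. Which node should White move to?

A0 = {M}
A1: add {J, L} — J (White) has J→M; L (White) has L→M.
A2: add {I, S} — I (White) has I→L; S (White) has S→L.
A3: add {Q, R} — Q (White) has Q→I; R (White) has R→S.
A4 = A3; e.g. K (Black) can still go to O. Fixed point.
From R, successor S is in the attractor (rank 2); the other successor O is not.

S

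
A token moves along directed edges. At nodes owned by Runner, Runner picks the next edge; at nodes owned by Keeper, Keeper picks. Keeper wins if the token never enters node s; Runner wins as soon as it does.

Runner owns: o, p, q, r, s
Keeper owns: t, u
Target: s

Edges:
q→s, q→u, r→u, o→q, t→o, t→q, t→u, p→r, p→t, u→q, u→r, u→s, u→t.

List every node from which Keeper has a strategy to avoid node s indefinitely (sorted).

p, r, t, u

A0 = {s}
A1: add {q} — q (Runner) has q→s.
A2: add {o} — o (Runner) has o→q.
A3 = A2; e.g. p (Runner) has no edge into A2. Fixed point.
Runner's attractor = {o, q, s}; Keeper avoids the target exactly from the complement.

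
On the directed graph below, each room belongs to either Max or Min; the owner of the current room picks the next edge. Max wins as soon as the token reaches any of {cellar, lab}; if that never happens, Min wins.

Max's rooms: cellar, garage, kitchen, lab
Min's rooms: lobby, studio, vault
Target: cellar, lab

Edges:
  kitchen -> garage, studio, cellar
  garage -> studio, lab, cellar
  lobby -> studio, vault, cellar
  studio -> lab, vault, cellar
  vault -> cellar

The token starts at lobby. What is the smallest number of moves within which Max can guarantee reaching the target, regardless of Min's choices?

A0 = {cellar, lab}
A1: add {garage, kitchen, vault} — kitchen (Max) has kitchen→cellar; garage (Max) has garage→lab; vault (Min): all of {cellar} already in.
A2: add {studio} — studio (Min): all of {lab, vault, cellar} already in.
A3: add {lobby} — lobby (Min): all of {studio, vault, cellar} already in.
A3 = all vertices. Fixed point.
lobby enters the attractor at level 3, so Max can force the target in 3 moves from there.

3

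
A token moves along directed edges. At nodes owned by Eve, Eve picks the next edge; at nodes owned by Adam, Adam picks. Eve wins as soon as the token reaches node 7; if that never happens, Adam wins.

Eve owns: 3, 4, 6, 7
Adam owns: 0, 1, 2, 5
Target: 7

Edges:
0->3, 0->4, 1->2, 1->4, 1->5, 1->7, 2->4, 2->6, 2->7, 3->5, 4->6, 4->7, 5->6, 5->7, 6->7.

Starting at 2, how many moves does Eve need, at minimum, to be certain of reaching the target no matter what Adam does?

A0 = {7}
A1: add {4, 6} — 4 (Eve) has 4→7; 6 (Eve) has 6→7.
A2: add {2, 5} — 2 (Adam): all of {4, 6, 7} already in; 5 (Adam): all of {6, 7} already in.
2 enters the attractor at level 2, so Eve can force the target in 2 moves from there.

2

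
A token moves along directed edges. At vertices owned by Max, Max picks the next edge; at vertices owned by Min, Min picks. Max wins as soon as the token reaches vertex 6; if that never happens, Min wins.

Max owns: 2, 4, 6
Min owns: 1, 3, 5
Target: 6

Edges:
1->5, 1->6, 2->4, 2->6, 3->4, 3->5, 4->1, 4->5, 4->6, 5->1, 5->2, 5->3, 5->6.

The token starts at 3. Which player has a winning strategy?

Min

A0 = {6}
A1: add {2, 4} — 2 (Max) has 2→6; 4 (Max) has 4→6.
A2 = A1; e.g. 1 (Min) can still go to 5. Fixed point.
3 never enters the attractor, so Min can avoid the target forever.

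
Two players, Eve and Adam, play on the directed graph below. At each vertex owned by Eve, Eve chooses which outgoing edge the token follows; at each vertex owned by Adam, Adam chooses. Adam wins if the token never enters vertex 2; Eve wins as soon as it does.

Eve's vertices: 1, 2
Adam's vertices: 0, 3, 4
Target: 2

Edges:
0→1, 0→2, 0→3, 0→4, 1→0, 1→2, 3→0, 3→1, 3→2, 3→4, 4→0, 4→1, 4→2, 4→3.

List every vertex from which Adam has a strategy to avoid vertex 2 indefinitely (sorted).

A0 = {2}
A1: add {1} — 1 (Eve) has 1→2.
A2 = A1; e.g. 0 (Adam) can still go to 3. Fixed point.
Eve's attractor = {1, 2}; Adam avoids the target exactly from the complement.

0, 3, 4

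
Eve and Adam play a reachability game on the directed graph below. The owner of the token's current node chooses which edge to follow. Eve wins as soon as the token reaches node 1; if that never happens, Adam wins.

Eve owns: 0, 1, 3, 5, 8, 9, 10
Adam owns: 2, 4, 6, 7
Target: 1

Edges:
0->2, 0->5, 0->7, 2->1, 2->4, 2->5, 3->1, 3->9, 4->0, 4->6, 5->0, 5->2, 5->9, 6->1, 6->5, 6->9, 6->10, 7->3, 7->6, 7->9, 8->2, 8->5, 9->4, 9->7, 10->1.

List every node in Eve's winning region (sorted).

A0 = {1}
A1: add {3, 10} — 3 (Eve) has 3→1; 10 (Eve) has 10→1.
A2 = A1; e.g. 0 (Eve) has no edge into A1. Fixed point.
Eve's winning region = {1, 3, 10}.

1, 3, 10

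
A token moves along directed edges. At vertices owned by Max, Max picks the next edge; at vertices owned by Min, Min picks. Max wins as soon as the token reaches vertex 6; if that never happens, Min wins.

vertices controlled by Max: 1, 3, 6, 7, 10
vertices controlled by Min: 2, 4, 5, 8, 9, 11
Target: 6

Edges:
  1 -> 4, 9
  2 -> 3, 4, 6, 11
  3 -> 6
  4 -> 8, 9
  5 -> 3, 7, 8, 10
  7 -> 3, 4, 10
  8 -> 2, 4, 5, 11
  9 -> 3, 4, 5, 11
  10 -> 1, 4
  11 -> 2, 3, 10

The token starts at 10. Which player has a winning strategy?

A0 = {6}
A1: add {3} — 3 (Max) has 3→6.
A2: add {7} — 7 (Max) has 7→3.
A3 = A2; e.g. 1 (Max) has no edge into A2. Fixed point.
10 never enters the attractor, so Min can avoid the target forever.

Min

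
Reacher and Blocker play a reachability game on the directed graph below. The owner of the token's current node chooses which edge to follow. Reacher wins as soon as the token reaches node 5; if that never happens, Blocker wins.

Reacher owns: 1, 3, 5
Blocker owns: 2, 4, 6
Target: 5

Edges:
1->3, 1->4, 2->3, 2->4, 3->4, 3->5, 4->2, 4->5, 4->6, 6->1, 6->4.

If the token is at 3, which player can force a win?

Reacher

A0 = {5}
A1: add {3} — 3 (Reacher) has 3→5.
3 ∈ A1, so Reacher can force the target.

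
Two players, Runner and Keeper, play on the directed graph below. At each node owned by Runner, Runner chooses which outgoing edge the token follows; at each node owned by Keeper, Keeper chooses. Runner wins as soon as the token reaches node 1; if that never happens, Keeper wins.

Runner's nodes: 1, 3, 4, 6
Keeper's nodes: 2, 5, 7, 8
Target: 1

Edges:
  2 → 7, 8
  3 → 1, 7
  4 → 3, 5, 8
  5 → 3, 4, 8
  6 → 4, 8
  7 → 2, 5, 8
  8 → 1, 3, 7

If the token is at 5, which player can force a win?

Keeper

A0 = {1}
A1: add {3} — 3 (Runner) has 3→1.
A2: add {4} — 4 (Runner) has 4→3.
A3: add {6} — 6 (Runner) has 6→4.
A4 = A3; e.g. 2 (Keeper) can still go to 7. Fixed point.
5 never enters the attractor, so Keeper can avoid the target forever.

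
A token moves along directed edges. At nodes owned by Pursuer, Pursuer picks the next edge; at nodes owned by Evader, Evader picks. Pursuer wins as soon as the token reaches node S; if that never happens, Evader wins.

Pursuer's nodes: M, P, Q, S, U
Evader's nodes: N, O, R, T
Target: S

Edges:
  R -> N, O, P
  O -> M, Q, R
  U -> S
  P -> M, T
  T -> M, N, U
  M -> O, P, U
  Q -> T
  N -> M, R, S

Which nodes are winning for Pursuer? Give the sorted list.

A0 = {S}
A1: add {U} — U (Pursuer) has U→S.
A2: add {M} — M (Pursuer) has M→U.
A3: add {P} — P (Pursuer) has P→M.
A4 = A3; e.g. N (Evader) can still go to R. Fixed point.
Pursuer's winning region = {M, P, S, U}.

M, P, S, U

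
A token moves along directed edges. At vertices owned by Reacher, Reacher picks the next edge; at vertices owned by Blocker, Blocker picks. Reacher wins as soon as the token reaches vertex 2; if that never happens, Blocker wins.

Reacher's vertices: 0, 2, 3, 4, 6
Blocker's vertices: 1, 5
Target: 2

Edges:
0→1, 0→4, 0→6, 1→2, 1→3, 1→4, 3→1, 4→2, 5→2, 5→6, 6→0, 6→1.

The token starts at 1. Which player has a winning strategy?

A0 = {2}
A1: add {4} — 4 (Reacher) has 4→2.
A2: add {0} — 0 (Reacher) has 0→4.
A3: add {6} — 6 (Reacher) has 6→0.
A4: add {5} — 5 (Blocker): all of {2, 6} already in.
A5 = A4; e.g. 1 (Blocker) can still go to 3. Fixed point.
1 never enters the attractor, so Blocker can avoid the target forever.

Blocker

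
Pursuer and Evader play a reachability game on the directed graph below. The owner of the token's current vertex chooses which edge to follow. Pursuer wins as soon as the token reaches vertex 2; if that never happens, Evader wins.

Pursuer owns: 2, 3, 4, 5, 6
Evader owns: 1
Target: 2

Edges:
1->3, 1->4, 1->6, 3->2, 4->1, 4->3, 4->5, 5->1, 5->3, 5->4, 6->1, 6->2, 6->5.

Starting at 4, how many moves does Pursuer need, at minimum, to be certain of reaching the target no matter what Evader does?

A0 = {2}
A1: add {3, 6} — 3 (Pursuer) has 3→2; 6 (Pursuer) has 6→2.
A2: add {4, 5} — 4 (Pursuer) has 4→3; 5 (Pursuer) has 5→3.
4 enters the attractor at level 2, so Pursuer can force the target in 2 moves from there.

2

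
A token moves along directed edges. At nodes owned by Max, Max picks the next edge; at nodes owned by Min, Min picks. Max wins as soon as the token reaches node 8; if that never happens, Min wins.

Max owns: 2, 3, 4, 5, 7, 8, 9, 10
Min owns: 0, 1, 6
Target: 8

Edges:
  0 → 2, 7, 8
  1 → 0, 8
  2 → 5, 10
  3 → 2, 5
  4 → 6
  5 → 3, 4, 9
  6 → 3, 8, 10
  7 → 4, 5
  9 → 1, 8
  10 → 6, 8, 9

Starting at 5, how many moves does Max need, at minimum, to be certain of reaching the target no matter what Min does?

A0 = {8}
A1: add {9, 10} — 9 (Max) has 9→8; 10 (Max) has 10→8.
A2: add {2, 5} — 2 (Max) has 2→10; 5 (Max) has 5→9.
5 enters the attractor at level 2, so Max can force the target in 2 moves from there.

2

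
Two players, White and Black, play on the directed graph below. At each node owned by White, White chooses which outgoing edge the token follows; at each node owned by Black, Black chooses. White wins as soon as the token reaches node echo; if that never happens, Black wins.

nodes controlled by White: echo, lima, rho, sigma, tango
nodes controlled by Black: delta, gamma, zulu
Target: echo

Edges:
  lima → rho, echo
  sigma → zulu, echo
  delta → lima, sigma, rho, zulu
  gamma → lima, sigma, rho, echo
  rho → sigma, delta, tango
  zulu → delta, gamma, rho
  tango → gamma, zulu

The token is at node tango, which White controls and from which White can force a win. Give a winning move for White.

A0 = {echo}
A1: add {lima, sigma} — lima (White) has lima→echo; sigma (White) has sigma→echo.
A2: add {rho} — rho (White) has rho→sigma.
A3: add {gamma} — gamma (Black): all of {lima, sigma, rho, echo} already in.
A4: add {tango} — tango (White) has tango→gamma.
A5 = A4; e.g. delta (Black) can still go to zulu. Fixed point.
From tango, successor gamma is in the attractor (rank 3); the other successor zulu is not.

gamma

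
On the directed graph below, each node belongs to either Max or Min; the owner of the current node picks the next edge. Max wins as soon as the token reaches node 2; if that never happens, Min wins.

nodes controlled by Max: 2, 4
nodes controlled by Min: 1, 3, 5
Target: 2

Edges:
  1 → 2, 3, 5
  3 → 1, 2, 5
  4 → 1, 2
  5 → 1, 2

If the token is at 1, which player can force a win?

A0 = {2}
A1: add {4} — 4 (Max) has 4→2.
A2 = A1; e.g. 1 (Min) can still go to 3. Fixed point.
1 never enters the attractor, so Min can avoid the target forever.

Min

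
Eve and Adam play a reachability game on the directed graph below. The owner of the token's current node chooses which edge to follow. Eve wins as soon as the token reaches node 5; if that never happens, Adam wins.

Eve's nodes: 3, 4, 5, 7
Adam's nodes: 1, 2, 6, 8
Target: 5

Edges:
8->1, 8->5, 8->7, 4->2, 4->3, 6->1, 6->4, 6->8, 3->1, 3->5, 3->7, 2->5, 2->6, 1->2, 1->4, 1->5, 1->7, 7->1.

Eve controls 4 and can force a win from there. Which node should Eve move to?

3

A0 = {5}
A1: add {3} — 3 (Eve) has 3→5.
A2: add {4} — 4 (Eve) has 4→3.
A3 = A2; e.g. 1 (Adam) can still go to 2. Fixed point.
From 4, successor 3 is in the attractor (rank 1); the other successor 2 is not.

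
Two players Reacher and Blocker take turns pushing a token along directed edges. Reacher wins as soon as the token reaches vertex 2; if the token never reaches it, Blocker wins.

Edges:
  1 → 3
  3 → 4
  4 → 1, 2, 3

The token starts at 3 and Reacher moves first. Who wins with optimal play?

Blocker

Track states (vertex, player-to-move).
A0 = {(2,Reacher), (2,Blocker)}
A1: add {(4,Reacher)}.
A2: add {(3,Blocker)}.
A3: add {(1,Reacher)}.
A4 = A3; e.g. (1,Blocker) stays out. (3,Reacher) never enters ⇒ Blocker avoids the target.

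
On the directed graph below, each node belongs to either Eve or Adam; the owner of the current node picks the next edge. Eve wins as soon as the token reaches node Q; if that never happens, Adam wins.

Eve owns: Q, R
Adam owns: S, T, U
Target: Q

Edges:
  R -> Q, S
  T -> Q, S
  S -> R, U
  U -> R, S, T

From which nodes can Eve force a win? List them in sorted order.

A0 = {Q}
A1: add {R} — R (Eve) has R→Q.
A2 = A1; e.g. S (Adam) can still go to U. Fixed point.
Eve's winning region = {Q, R}.

Q, R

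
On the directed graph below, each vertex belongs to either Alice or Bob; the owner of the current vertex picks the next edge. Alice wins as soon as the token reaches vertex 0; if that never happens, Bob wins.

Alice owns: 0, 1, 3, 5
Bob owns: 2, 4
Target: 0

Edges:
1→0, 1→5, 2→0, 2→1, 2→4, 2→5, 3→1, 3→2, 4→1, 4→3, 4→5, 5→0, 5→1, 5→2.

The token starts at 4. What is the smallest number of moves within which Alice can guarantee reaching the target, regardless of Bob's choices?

A0 = {0}
A1: add {1, 5} — 1 (Alice) has 1→0; 5 (Alice) has 5→0.
A2: add {3} — 3 (Alice) has 3→1.
A3: add {4} — 4 (Bob): all of {1, 3, 5} already in.
4 enters the attractor at level 3, so Alice can force the target in 3 moves from there.

3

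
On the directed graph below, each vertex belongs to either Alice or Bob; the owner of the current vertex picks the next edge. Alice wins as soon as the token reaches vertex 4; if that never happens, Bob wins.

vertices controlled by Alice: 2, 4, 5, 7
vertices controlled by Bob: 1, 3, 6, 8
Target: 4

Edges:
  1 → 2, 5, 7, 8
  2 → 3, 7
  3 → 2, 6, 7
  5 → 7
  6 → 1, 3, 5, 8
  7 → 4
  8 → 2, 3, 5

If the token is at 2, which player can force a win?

A0 = {4}
A1: add {7} — 7 (Alice) has 7→4.
A2: add {2, 5} — 2 (Alice) has 2→7; 5 (Alice) has 5→7.
A3 = A2; e.g. 1 (Bob) can still go to 8. Fixed point.
2 ∈ A2, so Alice can force the target.

Alice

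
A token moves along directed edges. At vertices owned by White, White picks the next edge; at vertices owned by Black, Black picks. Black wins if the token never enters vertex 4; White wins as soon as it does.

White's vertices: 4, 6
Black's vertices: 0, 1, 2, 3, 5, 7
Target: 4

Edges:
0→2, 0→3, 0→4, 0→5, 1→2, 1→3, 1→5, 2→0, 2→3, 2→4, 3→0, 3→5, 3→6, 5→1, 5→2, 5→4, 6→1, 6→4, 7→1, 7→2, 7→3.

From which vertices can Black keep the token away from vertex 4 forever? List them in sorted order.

0, 1, 2, 3, 5, 7

A0 = {4}
A1: add {6} — 6 (White) has 6→4.
A2 = A1; e.g. 0 (Black) can still go to 2. Fixed point.
White's attractor = {4, 6}; Black avoids the target exactly from the complement.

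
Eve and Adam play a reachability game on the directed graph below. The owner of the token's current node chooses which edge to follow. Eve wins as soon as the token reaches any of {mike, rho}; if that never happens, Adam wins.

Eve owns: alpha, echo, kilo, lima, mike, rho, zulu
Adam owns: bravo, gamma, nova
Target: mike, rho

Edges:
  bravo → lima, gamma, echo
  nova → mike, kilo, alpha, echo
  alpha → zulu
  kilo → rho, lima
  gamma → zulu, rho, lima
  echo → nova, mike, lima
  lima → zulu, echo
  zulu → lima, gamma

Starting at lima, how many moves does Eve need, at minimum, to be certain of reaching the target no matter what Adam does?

2

A0 = {mike, rho}
A1: add {echo, kilo} — kilo (Eve) has kilo→rho; echo (Eve) has echo→mike.
A2: add {lima} — lima (Eve) has lima→echo.
lima enters the attractor at level 2, so Eve can force the target in 2 moves from there.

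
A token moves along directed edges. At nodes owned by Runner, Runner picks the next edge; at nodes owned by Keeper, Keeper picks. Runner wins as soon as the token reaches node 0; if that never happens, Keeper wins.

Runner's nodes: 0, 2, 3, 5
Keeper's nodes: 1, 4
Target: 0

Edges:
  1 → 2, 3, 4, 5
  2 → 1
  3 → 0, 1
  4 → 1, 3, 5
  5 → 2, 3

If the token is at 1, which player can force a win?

A0 = {0}
A1: add {3} — 3 (Runner) has 3→0.
A2: add {5} — 5 (Runner) has 5→3.
A3 = A2; e.g. 1 (Keeper) can still go to 2. Fixed point.
1 never enters the attractor, so Keeper can avoid the target forever.

Keeper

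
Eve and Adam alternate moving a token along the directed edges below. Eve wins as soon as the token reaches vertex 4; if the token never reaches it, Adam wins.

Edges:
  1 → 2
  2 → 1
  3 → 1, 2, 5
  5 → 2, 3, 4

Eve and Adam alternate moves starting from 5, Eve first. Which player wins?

Eve

Track states (vertex, player-to-move).
A0 = {(4,Eve), (4,Adam)}
A1: add {(5,Eve)}.
(5,Eve) ∈ A1 ⇒ Eve forces the target.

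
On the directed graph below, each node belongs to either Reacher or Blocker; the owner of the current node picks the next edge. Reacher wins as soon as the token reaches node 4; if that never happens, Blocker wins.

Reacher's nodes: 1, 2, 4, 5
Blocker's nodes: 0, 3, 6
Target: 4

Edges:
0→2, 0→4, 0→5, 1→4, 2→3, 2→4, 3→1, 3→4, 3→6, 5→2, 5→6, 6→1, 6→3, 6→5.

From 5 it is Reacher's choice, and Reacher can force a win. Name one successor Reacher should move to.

2

A0 = {4}
A1: add {1, 2} — 1 (Reacher) has 1→4; 2 (Reacher) has 2→4.
A2: add {5} — 5 (Reacher) has 5→2.
A3: add {0} — 0 (Blocker): all of {2, 4, 5} already in.
A4 = A3; e.g. 3 (Blocker) can still go to 6. Fixed point.
From 5, successor 2 is in the attractor (rank 1); the other successor 6 is not.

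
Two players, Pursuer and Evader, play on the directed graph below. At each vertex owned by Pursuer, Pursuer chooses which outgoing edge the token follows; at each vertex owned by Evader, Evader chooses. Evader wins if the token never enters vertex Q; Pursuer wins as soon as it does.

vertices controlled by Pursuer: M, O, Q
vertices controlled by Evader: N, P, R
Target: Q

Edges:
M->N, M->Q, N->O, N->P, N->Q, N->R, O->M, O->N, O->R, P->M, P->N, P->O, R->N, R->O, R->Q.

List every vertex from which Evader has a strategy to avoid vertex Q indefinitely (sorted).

A0 = {Q}
A1: add {M} — M (Pursuer) has M→Q.
A2: add {O} — O (Pursuer) has O→M.
A3 = A2; e.g. N (Evader) can still go to P. Fixed point.
Pursuer's attractor = {M, O, Q}; Evader avoids the target exactly from the complement.

N, P, R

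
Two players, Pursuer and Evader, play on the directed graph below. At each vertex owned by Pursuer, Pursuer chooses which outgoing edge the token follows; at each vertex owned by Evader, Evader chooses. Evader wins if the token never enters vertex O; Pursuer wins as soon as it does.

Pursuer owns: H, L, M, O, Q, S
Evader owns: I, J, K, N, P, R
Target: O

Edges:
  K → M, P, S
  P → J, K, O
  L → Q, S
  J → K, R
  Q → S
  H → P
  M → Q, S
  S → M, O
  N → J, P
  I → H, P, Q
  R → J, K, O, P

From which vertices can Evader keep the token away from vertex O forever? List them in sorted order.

H, I, J, K, N, P, R

A0 = {O}
A1: add {S} — S (Pursuer) has S→O.
A2: add {L, M, Q} — L (Pursuer) has L→S; M (Pursuer) has M→S; Q (Pursuer) has Q→S.
A3 = A2; e.g. H (Pursuer) has no edge into A2. Fixed point.
Pursuer's attractor = {L, M, O, Q, S}; Evader avoids the target exactly from the complement.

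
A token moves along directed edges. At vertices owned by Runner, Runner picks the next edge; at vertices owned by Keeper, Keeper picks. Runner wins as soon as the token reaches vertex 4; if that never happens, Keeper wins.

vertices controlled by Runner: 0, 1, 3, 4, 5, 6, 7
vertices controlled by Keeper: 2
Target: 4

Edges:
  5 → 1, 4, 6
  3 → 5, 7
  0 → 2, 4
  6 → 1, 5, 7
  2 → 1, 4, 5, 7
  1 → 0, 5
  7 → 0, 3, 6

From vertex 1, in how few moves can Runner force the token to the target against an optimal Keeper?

A0 = {4}
A1: add {0, 5} — 0 (Runner) has 0→4; 5 (Runner) has 5→4.
A2: add {1, 3, 6, 7} — 1 (Runner) has 1→0; 3 (Runner) has 3→5; 6 (Runner) has 6→5; 7 (Runner) has 7→0.
1 enters the attractor at level 2, so Runner can force the target in 2 moves from there.

2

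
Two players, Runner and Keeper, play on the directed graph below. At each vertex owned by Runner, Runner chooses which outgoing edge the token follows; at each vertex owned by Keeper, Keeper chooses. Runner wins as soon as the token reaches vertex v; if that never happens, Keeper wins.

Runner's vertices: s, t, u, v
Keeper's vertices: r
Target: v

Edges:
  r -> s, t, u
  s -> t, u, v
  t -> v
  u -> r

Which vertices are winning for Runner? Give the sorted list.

s, t, v

A0 = {v}
A1: add {s, t} — s (Runner) has s→v; t (Runner) has t→v.
A2 = A1; e.g. r (Keeper) can still go to u. Fixed point.
Runner's winning region = {s, t, v}.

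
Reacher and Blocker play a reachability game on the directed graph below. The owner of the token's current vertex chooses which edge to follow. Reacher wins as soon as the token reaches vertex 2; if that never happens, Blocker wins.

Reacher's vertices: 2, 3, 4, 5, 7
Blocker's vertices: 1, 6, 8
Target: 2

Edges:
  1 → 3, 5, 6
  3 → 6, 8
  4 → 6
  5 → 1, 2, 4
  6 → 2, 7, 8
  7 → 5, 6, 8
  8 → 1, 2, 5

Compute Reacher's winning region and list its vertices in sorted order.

A0 = {2}
A1: add {5} — 5 (Reacher) has 5→2.
A2: add {7} — 7 (Reacher) has 7→5.
A3 = A2; e.g. 1 (Blocker) can still go to 3. Fixed point.
Reacher's winning region = {2, 5, 7}.

2, 5, 7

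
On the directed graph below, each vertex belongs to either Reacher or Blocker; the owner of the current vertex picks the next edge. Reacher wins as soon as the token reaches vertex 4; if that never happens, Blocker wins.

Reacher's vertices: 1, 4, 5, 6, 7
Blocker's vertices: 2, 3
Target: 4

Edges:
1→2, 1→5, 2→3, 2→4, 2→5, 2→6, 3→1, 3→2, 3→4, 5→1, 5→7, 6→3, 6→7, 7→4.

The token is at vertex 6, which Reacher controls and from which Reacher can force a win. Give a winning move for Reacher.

A0 = {4}
A1: add {7} — 7 (Reacher) has 7→4.
A2: add {5, 6} — 5 (Reacher) has 5→7; 6 (Reacher) has 6→7.
A3: add {1} — 1 (Reacher) has 1→5.
A4 = A3; e.g. 2 (Blocker) can still go to 3. Fixed point.
From 6, successor 7 is in the attractor (rank 1); the other successor 3 is not.

7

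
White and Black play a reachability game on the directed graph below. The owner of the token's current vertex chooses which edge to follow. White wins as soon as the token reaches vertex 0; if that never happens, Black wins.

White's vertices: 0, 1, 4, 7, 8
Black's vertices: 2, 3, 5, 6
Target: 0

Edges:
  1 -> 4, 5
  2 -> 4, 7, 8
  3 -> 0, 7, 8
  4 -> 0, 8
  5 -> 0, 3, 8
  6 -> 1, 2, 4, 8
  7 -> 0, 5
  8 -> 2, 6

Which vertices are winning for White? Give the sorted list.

A0 = {0}
A1: add {4, 7} — 4 (White) has 4→0; 7 (White) has 7→0.
A2: add {1} — 1 (White) has 1→4.
A3 = A2; e.g. 2 (Black) can still go to 8. Fixed point.
White's winning region = {0, 1, 4, 7}.

0, 1, 4, 7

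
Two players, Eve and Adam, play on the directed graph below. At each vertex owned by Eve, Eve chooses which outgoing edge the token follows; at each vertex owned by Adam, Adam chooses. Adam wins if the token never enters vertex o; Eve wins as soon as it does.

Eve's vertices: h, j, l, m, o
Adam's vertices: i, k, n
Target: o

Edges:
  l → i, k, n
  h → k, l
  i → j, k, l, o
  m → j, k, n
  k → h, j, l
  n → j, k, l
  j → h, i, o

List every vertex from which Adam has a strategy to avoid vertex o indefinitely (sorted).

A0 = {o}
A1: add {j} — j (Eve) has j→o.
A2: add {m} — m (Eve) has m→j.
A3 = A2; e.g. h (Eve) has no edge into A2. Fixed point.
Eve's attractor = {j, m, o}; Adam avoids the target exactly from the complement.

h, i, k, l, n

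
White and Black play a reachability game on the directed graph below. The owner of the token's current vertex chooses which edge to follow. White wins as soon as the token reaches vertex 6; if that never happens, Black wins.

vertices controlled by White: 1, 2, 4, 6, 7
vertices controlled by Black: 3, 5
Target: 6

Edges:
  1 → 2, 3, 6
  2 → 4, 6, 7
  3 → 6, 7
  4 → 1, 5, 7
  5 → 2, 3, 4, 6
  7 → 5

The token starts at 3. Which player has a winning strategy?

A0 = {6}
A1: add {1, 2} — 1 (White) has 1→6; 2 (White) has 2→6.
A2: add {4} — 4 (White) has 4→1.
A3 = A2; e.g. 3 (Black) can still go to 7. Fixed point.
3 never enters the attractor, so Black can avoid the target forever.

Black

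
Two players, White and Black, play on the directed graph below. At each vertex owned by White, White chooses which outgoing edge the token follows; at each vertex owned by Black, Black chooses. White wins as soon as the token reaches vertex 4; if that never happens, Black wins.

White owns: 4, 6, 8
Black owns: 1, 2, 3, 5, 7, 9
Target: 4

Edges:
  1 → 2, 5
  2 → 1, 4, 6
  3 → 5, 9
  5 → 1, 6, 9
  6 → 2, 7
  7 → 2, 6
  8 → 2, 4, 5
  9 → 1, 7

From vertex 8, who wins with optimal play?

A0 = {4}
A1: add {8} — 8 (White) has 8→4.
A2 = A1; e.g. 1 (Black) can still go to 2. Fixed point.
8 ∈ A1, so White can force the target.

White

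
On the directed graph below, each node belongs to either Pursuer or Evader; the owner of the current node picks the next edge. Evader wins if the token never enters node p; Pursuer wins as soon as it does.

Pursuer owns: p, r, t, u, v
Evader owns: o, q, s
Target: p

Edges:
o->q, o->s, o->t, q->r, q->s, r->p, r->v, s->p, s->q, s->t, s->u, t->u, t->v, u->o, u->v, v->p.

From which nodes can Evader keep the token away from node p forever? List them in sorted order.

o, q, s

A0 = {p}
A1: add {r, v} — r (Pursuer) has r→p; v (Pursuer) has v→p.
A2: add {t, u} — t (Pursuer) has t→v; u (Pursuer) has u→v.
A3 = A2; e.g. o (Evader) can still go to q. Fixed point.
Pursuer's attractor = {p, r, t, u, v}; Evader avoids the target exactly from the complement.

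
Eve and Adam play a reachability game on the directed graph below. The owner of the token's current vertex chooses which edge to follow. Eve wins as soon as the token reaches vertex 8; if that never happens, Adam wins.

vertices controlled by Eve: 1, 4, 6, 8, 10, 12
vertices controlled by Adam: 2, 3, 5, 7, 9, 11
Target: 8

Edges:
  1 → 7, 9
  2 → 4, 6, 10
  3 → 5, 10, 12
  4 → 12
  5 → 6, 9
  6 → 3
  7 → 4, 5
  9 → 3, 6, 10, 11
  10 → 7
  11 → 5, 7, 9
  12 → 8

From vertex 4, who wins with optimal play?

A0 = {8}
A1: add {12} — 12 (Eve) has 12→8.
A2: add {4} — 4 (Eve) has 4→12.
A3 = A2; e.g. 1 (Eve) has no edge into A2. Fixed point.
4 ∈ A2, so Eve can force the target.

Eve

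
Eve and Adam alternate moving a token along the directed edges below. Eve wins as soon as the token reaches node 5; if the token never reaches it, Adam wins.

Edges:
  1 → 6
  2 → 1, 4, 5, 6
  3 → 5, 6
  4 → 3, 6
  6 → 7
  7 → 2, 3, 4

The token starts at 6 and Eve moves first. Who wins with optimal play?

Track states (vertex, player-to-move).
A0 = {(5,Eve), (5,Adam)}
A1: add {(2,Eve), (3,Eve)}.
A2 = A1; e.g. (1,Eve) stays out. (6,Eve) never enters ⇒ Adam avoids the target.

Adam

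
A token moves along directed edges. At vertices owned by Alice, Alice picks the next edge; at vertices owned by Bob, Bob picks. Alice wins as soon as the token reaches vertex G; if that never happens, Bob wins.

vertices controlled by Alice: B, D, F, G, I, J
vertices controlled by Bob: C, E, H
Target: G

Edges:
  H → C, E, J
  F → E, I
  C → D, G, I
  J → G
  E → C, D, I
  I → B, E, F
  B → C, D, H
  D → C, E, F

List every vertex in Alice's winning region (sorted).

G, J

A0 = {G}
A1: add {J} — J (Alice) has J→G.
A2 = A1; e.g. B (Alice) has no edge into A1. Fixed point.
Alice's winning region = {G, J}.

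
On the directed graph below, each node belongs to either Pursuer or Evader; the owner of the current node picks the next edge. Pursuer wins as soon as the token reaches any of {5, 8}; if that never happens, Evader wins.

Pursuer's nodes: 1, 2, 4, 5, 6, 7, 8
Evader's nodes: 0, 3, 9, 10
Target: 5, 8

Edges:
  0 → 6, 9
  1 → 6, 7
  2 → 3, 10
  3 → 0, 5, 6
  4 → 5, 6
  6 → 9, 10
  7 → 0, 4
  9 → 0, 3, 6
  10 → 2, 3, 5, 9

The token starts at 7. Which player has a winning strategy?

Pursuer

A0 = {5, 8}
A1: add {4} — 4 (Pursuer) has 4→5.
A2: add {7} — 7 (Pursuer) has 7→4.
7 ∈ A2, so Pursuer can force the target.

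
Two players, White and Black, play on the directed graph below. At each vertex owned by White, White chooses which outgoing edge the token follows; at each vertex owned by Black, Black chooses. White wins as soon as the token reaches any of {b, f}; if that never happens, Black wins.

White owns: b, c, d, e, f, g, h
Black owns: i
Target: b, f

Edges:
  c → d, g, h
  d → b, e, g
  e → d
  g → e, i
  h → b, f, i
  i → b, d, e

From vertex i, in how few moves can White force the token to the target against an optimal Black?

3

A0 = {b, f}
A1: add {d, h} — d (White) has d→b; h (White) has h→b.
A2: add {c, e} — c (White) has c→d; e (White) has e→d.
A3: add {g, i} — g (White) has g→e; i (Black): all of {b, d, e} already in.
A3 = all vertices. Fixed point.
i enters the attractor at level 3, so White can force the target in 3 moves from there.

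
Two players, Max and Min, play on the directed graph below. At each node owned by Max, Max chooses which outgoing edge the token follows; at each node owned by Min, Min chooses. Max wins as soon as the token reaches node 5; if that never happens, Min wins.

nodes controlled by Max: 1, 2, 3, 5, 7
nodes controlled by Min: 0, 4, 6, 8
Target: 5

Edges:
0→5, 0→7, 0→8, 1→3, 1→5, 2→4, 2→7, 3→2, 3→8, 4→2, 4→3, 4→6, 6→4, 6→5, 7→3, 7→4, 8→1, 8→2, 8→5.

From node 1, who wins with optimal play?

A0 = {5}
A1: add {1} — 1 (Max) has 1→5.
A2 = A1; e.g. 0 (Min) can still go to 7. Fixed point.
1 ∈ A1, so Max can force the target.

Max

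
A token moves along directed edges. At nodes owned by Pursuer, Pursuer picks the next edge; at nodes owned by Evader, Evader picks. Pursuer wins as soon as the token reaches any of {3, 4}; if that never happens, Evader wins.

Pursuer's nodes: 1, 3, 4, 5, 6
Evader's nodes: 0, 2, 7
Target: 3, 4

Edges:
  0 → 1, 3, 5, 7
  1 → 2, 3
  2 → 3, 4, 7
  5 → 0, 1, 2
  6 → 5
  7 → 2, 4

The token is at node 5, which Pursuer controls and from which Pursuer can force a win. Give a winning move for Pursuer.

1

A0 = {3, 4}
A1: add {1} — 1 (Pursuer) has 1→3.
A2: add {5} — 5 (Pursuer) has 5→1.
A3: add {6} — 6 (Pursuer) has 6→5.
A4 = A3; e.g. 0 (Evader) can still go to 7. Fixed point.
From 5, successor 1 is in the attractor (rank 1); the other successors 0, 2 are not.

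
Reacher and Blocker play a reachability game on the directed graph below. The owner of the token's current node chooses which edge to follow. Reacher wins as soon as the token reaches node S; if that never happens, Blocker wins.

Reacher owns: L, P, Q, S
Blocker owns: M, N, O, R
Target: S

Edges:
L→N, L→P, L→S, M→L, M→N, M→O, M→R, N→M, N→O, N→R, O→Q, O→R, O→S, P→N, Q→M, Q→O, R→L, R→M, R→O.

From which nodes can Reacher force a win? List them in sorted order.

A0 = {S}
A1: add {L} — L (Reacher) has L→S.
A2 = A1; e.g. M (Blocker) can still go to N. Fixed point.
Reacher's winning region = {L, S}.

L, S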